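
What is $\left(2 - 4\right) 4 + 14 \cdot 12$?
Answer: $160$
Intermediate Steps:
$\left(2 - 4\right) 4 + 14 \cdot 12 = \left(-2\right) 4 + 168 = -8 + 168 = 160$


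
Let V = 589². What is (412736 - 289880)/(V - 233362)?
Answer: 40952/37853 ≈ 1.0819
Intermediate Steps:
V = 346921
(412736 - 289880)/(V - 233362) = (412736 - 289880)/(346921 - 233362) = 122856/113559 = 122856*(1/113559) = 40952/37853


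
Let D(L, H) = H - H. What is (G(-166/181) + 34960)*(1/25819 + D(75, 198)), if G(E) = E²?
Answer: 1145352116/845856259 ≈ 1.3541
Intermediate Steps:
D(L, H) = 0
(G(-166/181) + 34960)*(1/25819 + D(75, 198)) = ((-166/181)² + 34960)*(1/25819 + 0) = ((-166*1/181)² + 34960)*(1/25819 + 0) = ((-166/181)² + 34960)*(1/25819) = (27556/32761 + 34960)*(1/25819) = (1145352116/32761)*(1/25819) = 1145352116/845856259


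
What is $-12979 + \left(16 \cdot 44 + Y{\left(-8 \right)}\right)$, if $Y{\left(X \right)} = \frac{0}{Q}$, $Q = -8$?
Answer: $-12275$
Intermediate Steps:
$Y{\left(X \right)} = 0$ ($Y{\left(X \right)} = \frac{0}{-8} = 0 \left(- \frac{1}{8}\right) = 0$)
$-12979 + \left(16 \cdot 44 + Y{\left(-8 \right)}\right) = -12979 + \left(16 \cdot 44 + 0\right) = -12979 + \left(704 + 0\right) = -12979 + 704 = -12275$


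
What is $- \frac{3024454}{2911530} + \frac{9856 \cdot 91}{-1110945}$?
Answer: $- \frac{489053371}{264909885} \approx -1.8461$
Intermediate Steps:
$- \frac{3024454}{2911530} + \frac{9856 \cdot 91}{-1110945} = \left(-3024454\right) \frac{1}{2911530} + 896896 \left(- \frac{1}{1110945}\right) = - \frac{40871}{39345} - \frac{81536}{100995} = - \frac{489053371}{264909885}$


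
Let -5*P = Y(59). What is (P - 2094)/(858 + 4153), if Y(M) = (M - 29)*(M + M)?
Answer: -2802/5011 ≈ -0.55917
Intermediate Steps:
Y(M) = 2*M*(-29 + M) (Y(M) = (-29 + M)*(2*M) = 2*M*(-29 + M))
P = -708 (P = -2*59*(-29 + 59)/5 = -2*59*30/5 = -1/5*3540 = -708)
(P - 2094)/(858 + 4153) = (-708 - 2094)/(858 + 4153) = -2802/5011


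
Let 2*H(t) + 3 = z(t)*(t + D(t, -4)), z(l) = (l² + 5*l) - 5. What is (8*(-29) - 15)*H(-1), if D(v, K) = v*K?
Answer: 3705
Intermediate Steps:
D(v, K) = K*v
z(l) = -5 + l² + 5*l
H(t) = -3/2 - 3*t*(-5 + t² + 5*t)/2 (H(t) = -3/2 + ((-5 + t² + 5*t)*(t - 4*t))/2 = -3/2 + ((-5 + t² + 5*t)*(-3*t))/2 = -3/2 + (-3*t*(-5 + t² + 5*t))/2 = -3/2 - 3*t*(-5 + t² + 5*t)/2)
(8*(-29) - 15)*H(-1) = (8*(-29) - 15)*(-3/2 - 3/2*(-1)*(-5 + (-1)² + 5*(-1))) = (-232 - 15)*(-3/2 - 3/2*(-1)*(-5 + 1 - 5)) = -247*(-3/2 - 3/2*(-1)*(-9)) = -247*(-3/2 - 27/2) = -247*(-15) = 3705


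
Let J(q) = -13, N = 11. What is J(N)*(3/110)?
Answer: -39/110 ≈ -0.35455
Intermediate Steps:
J(N)*(3/110) = -39/110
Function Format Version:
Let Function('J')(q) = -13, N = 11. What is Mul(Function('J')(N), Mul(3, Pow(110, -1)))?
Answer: Rational(-39, 110) ≈ -0.35455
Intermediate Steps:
Mul(Function('J')(N), Mul(3, Pow(110, -1))) = Mul(-13, Mul(3, Pow(110, -1))) = Mul(-13, Mul(3, Rational(1, 110))) = Mul(-13, Rational(3, 110)) = Rational(-39, 110)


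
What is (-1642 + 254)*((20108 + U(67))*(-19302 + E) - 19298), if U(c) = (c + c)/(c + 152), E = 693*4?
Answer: 33681582224232/73 ≈ 4.6139e+11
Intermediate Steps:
E = 2772
U(c) = 2*c/(152 + c) (U(c) = (2*c)/(152 + c) = 2*c/(152 + c))
(-1642 + 254)*((20108 + U(67))*(-19302 + E) - 19298) = (-1642 + 254)*((20108 + 2*67/(152 + 67))*(-19302 + 2772) - 19298) = -1388*((20108 + 2*67/219)*(-16530) - 19298) = -1388*((20108 + 2*67*(1/219))*(-16530) - 19298) = -1388*((20108 + 134/219)*(-16530) - 19298) = -1388*((4403786/219)*(-16530) - 19298) = -1388*(-24264860860/73 - 19298) = -1388*(-24266269614/73) = 33681582224232/73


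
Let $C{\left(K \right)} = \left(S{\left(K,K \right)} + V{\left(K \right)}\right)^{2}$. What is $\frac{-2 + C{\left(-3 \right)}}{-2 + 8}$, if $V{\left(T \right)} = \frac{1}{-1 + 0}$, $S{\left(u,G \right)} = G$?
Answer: $\frac{7}{3} \approx 2.3333$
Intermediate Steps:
$V{\left(T \right)} = -1$ ($V{\left(T \right)} = \frac{1}{-1} = -1$)
$C{\left(K \right)} = \left(-1 + K\right)^{2}$ ($C{\left(K \right)} = \left(K - 1\right)^{2} = \left(-1 + K\right)^{2}$)
$\frac{-2 + C{\left(-3 \right)}}{-2 + 8} = \frac{-2 + \left(-1 - 3\right)^{2}}{-2 + 8} = \frac{-2 + \left(-4\right)^{2}}{6} = \left(-2 + 16\right) \frac{1}{6} = 14 \cdot \frac{1}{6} = \frac{7}{3}$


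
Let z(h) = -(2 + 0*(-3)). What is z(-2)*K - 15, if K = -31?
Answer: 47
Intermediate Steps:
z(h) = -2 (z(h) = -(2 + 0) = -1*2 = -2)
z(-2)*K - 15 = -2*(-31) - 15 = 62 - 15 = 47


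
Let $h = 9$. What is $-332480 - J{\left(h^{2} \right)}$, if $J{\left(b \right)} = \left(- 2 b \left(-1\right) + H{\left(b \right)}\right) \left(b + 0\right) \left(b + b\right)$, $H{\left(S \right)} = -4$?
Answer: $-2405756$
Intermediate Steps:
$J{\left(b \right)} = 2 b^{2} \left(-4 + 2 b\right)$ ($J{\left(b \right)} = \left(- 2 b \left(-1\right) - 4\right) \left(b + 0\right) \left(b + b\right) = \left(2 b - 4\right) b 2 b = \left(-4 + 2 b\right) 2 b^{2} = 2 b^{2} \left(-4 + 2 b\right)$)
$-332480 - J{\left(h^{2} \right)} = -332480 - 4 \left(9^{2}\right)^{2} \left(-2 + 9^{2}\right) = -332480 - 4 \cdot 81^{2} \left(-2 + 81\right) = -332480 - 4 \cdot 6561 \cdot 79 = -332480 - 2073276 = -2405756$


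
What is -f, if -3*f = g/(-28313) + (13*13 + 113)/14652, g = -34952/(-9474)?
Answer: 231885245/36390868778 ≈ 0.0063721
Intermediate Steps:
g = 17476/4737 (g = -34952*(-1/9474) = 17476/4737 ≈ 3.6893)
f = -231885245/36390868778 (f = -((17476/4737)/(-28313) + (13*13 + 113)/14652)/3 = -((17476/4737)*(-1/28313) + (169 + 113)*(1/14652))/3 = -(-17476/134118681 + 282*(1/14652))/3 = -(-17476/134118681 + 47/2442)/3 = -⅓*695655735/36390868778 = -231885245/36390868778 ≈ -0.0063721)
-f = -1*(-231885245/36390868778) = 231885245/36390868778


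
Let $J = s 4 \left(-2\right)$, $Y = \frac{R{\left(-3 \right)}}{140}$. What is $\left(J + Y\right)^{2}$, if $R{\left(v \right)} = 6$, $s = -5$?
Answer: $\frac{7856809}{4900} \approx 1603.4$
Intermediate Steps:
$Y = \frac{3}{70}$ ($Y = \frac{6}{140} = 6 \cdot \frac{1}{140} = \frac{3}{70} \approx 0.042857$)
$J = 40$ ($J = \left(-5\right) 4 \left(-2\right) = \left(-20\right) \left(-2\right) = 40$)
$\left(J + Y\right)^{2} = \left(40 + \frac{3}{70}\right)^{2} = \left(\frac{2803}{70}\right)^{2} = \frac{7856809}{4900}$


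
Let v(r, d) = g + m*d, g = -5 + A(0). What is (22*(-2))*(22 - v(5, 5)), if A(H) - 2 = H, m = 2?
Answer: -660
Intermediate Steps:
A(H) = 2 + H
g = -3 (g = -5 + (2 + 0) = -5 + 2 = -3)
v(r, d) = -3 + 2*d
(22*(-2))*(22 - v(5, 5)) = (22*(-2))*(22 - (-3 + 2*5)) = -44*(22 - (-3 + 10)) = -44*(22 - 1*7) = -44*(22 - 7) = -44*15 = -660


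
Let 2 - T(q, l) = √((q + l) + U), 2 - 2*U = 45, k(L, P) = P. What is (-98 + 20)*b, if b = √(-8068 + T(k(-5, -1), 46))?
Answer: -39*I*√(32264 + 2*√94) ≈ -7007.4*I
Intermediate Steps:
U = -43/2 (U = 1 - ½*45 = 1 - 45/2 = -43/2 ≈ -21.500)
T(q, l) = 2 - √(-43/2 + l + q) (T(q, l) = 2 - √((q + l) - 43/2) = 2 - √((l + q) - 43/2) = 2 - √(-43/2 + l + q))
b = √(-8066 - √94/2) (b = √(-8068 + (2 - √(-86 + 4*46 + 4*(-1))/2)) = √(-8068 + (2 - √(-86 + 184 - 4)/2)) = √(-8068 + (2 - √94/2)) = √(-8066 - √94/2) ≈ 89.838*I)
(-98 + 20)*b = (-98 + 20)*(√(-32264 - 2*√94)/2) = -39*√(-32264 - 2*√94)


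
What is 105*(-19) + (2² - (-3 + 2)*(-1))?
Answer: -1992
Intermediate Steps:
105*(-19) + (2² - (-3 + 2)*(-1)) = -1995 + (4 - (-1)*(-1)) = -1995 + (4 - 1*1) = -1995 + (4 - 1) = -1995 + 3 = -1992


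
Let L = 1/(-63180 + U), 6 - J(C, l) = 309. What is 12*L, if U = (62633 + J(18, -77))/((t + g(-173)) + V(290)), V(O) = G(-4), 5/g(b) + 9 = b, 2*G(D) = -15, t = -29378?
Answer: -16044498/84477117985 ≈ -0.00018993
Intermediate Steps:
J(C, l) = -303 (J(C, l) = 6 - 1*309 = 6 - 309 = -303)
G(D) = -15/2 (G(D) = (1/2)*(-15) = -15/2)
g(b) = 5/(-9 + b)
V(O) = -15/2
U = -5672030/2674083 (U = (62633 - 303)/((-29378 + 5/(-9 - 173)) - 15/2) = 62330/((-29378 + 5/(-182)) - 15/2) = 62330/((-29378 + 5*(-1/182)) - 15/2) = 62330/((-29378 - 5/182) - 15/2) = 62330/(-5346801/182 - 15/2) = 62330/(-2674083/91) = 62330*(-91/2674083) = -5672030/2674083 ≈ -2.1211)
L = -2674083/168954235970 (L = 1/(-63180 - 5672030/2674083) = 1/(-168954235970/2674083) = -2674083/168954235970 ≈ -1.5827e-5)
12*L = 12*(-2674083/168954235970) = -16044498/84477117985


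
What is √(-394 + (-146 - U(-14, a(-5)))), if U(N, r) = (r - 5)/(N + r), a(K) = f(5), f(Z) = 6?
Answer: I*√8638/4 ≈ 23.235*I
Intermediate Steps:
a(K) = 6
U(N, r) = (-5 + r)/(N + r)
√(-394 + (-146 - U(-14, a(-5)))) = √(-394 + (-146 - (-5 + 6)/(-14 + 6))) = √(-394 + (-146 - 1/(-8))) = √(-394 + (-146 - (-1)/8)) = √(-394 + (-146 - 1*(-⅛))) = √(-394 + (-146 + ⅛)) = √(-394 - 1167/8) = √(-4319/8) = I*√8638/4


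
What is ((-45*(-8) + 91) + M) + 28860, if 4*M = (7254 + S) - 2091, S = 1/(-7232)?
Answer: 885247423/28928 ≈ 30602.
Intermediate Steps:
S = -1/7232 ≈ -0.00013827
M = 37338815/28928 (M = ((7254 - 1/7232) - 2091)/4 = (52460927/7232 - 2091)/4 = (¼)*(37338815/7232) = 37338815/28928 ≈ 1290.8)
((-45*(-8) + 91) + M) + 28860 = ((-45*(-8) + 91) + 37338815/28928) + 28860 = ((360 + 91) + 37338815/28928) + 28860 = (451 + 37338815/28928) + 28860 = 50385343/28928 + 28860 = 885247423/28928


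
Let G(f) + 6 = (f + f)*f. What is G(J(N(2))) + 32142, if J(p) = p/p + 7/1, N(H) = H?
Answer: 32264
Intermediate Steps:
J(p) = 8 (J(p) = 1 + 7*1 = 1 + 7 = 8)
G(f) = -6 + 2*f**2 (G(f) = -6 + (f + f)*f = -6 + (2*f)*f = -6 + 2*f**2)
G(J(N(2))) + 32142 = (-6 + 2*8**2) + 32142 = (-6 + 2*64) + 32142 = (-6 + 128) + 32142 = 122 + 32142 = 32264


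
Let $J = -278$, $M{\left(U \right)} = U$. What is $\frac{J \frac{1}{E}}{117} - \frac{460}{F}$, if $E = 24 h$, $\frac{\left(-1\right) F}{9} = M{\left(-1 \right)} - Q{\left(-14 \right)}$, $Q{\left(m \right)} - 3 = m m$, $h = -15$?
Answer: $- \frac{5243}{21060} \approx -0.24896$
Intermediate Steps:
$Q{\left(m \right)} = 3 + m^{2}$ ($Q{\left(m \right)} = 3 + m m = 3 + m^{2}$)
$F = 1800$ ($F = - 9 \left(-1 - \left(3 + \left(-14\right)^{2}\right)\right) = - 9 \left(-1 - \left(3 + 196\right)\right) = - 9 \left(-1 - 199\right) = \left(-9\right) \left(-200\right) = 1800$)
$E = -360$ ($E = 24 \left(-15\right) = -360$)
$\frac{J \frac{1}{E}}{117} - \frac{460}{F} = \frac{\left(-278\right) \frac{1}{-360}}{117} - \frac{460}{1800} = \left(-278\right) \left(- \frac{1}{360}\right) \frac{1}{117} - \frac{23}{90} = \frac{139}{180} \cdot \frac{1}{117} - \frac{23}{90} = \frac{139}{21060} - \frac{23}{90} = - \frac{5243}{21060}$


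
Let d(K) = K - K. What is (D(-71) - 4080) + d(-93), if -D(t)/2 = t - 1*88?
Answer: -3762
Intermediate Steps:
D(t) = 176 - 2*t (D(t) = -2*(t - 1*88) = -2*(t - 88) = -2*(-88 + t) = 176 - 2*t)
d(K) = 0
(D(-71) - 4080) + d(-93) = ((176 - 2*(-71)) - 4080) + 0 = ((176 + 142) - 4080) + 0 = (318 - 4080) + 0 = -3762 + 0 = -3762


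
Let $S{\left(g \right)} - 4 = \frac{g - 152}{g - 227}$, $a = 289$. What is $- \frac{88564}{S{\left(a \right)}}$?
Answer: $- \frac{784424}{55} \approx -14262.0$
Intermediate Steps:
$S{\left(g \right)} = 4 + \frac{-152 + g}{-227 + g}$ ($S{\left(g \right)} = 4 + \frac{g - 152}{g - 227} = 4 + \frac{-152 + g}{-227 + g}$)
$- \frac{88564}{S{\left(a \right)}} = - \frac{88564}{5 \frac{1}{-227 + 289} \left(-212 + 289\right)} = - \frac{88564}{5 \cdot \frac{1}{62} \cdot 77} = - \frac{88564}{\frac{385}{62}} = \left(-88564\right) \frac{62}{385} = - \frac{784424}{55}$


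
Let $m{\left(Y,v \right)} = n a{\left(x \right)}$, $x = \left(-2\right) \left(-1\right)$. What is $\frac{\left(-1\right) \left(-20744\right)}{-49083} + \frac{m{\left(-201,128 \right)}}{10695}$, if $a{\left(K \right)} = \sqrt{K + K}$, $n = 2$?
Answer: $- \frac{24628972}{58326965} \approx -0.42226$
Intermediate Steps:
$x = 2$
$a{\left(K \right)} = \sqrt{2} \sqrt{K}$ ($a{\left(K \right)} = \sqrt{2 K} = \sqrt{2} \sqrt{K}$)
$m{\left(Y,v \right)} = 4$ ($m{\left(Y,v \right)} = 2 \sqrt{2} \sqrt{2} = 2 \cdot 2 = 4$)
$\frac{\left(-1\right) \left(-20744\right)}{-49083} + \frac{m{\left(-201,128 \right)}}{10695} = \frac{\left(-1\right) \left(-20744\right)}{-49083} + \frac{4}{10695} = 20744 \left(- \frac{1}{49083}\right) + 4 \cdot \frac{1}{10695} = - \frac{20744}{49083} + \frac{4}{10695} = - \frac{24628972}{58326965}$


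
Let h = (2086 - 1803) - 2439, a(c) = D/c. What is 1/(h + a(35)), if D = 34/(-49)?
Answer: -1715/3697574 ≈ -0.00046382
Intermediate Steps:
D = -34/49 (D = 34*(-1/49) = -34/49 ≈ -0.69388)
a(c) = -34/(49*c)
h = -2156 (h = 283 - 2439 = -2156)
1/(h + a(35)) = 1/(-2156 - 34/49/35) = 1/(-2156 - 34/49*1/35) = 1/(-2156 - 34/1715) = 1/(-3697574/1715) = -1715/3697574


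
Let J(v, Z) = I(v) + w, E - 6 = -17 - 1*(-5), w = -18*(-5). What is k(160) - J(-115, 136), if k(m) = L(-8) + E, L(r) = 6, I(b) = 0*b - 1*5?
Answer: -85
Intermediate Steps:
I(b) = -5 (I(b) = 0 - 5 = -5)
w = 90
E = -6 (E = 6 + (-17 - 1*(-5)) = 6 + (-17 + 5) = 6 - 12 = -6)
J(v, Z) = 85 (J(v, Z) = -5 + 90 = 85)
k(m) = 0 (k(m) = 6 - 6 = 0)
k(160) - J(-115, 136) = 0 - 1*85 = 0 - 85 = -85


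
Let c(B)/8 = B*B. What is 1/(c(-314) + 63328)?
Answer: 1/852096 ≈ 1.1736e-6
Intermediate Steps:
c(B) = 8*B² (c(B) = 8*(B*B) = 8*B²)
1/(c(-314) + 63328) = 1/(8*(-314)² + 63328) = 1/(8*98596 + 63328) = 1/(788768 + 63328) = 1/852096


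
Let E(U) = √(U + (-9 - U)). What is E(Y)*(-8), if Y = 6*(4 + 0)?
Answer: -24*I ≈ -24.0*I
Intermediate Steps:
Y = 24 (Y = 6*4 = 24)
E(U) = 3*I (E(U) = √(-9) = 3*I)
E(Y)*(-8) = (3*I)*(-8) = -24*I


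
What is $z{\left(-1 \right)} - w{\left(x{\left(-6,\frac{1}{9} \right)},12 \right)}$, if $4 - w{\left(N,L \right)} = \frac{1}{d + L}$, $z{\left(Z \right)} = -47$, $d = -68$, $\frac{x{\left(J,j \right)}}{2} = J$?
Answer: $- \frac{2857}{56} \approx -51.018$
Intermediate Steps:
$x{\left(J,j \right)} = 2 J$
$w{\left(N,L \right)} = 4 - \frac{1}{-68 + L}$
$z{\left(-1 \right)} - w{\left(x{\left(-6,\frac{1}{9} \right)},12 \right)} = -47 - \frac{-273 + 4 \cdot 12}{-68 + 12} = -47 - \frac{-273 + 48}{-56} = -47 - \left(- \frac{1}{56}\right) \left(-225\right) = -47 - \frac{225}{56} = - \frac{2857}{56}$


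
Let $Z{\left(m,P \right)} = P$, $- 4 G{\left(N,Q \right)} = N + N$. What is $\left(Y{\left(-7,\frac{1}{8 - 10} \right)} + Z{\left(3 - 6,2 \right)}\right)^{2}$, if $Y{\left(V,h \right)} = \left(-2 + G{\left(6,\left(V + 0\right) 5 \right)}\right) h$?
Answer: $\frac{81}{4} \approx 20.25$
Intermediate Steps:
$G{\left(N,Q \right)} = - \frac{N}{2}$ ($G{\left(N,Q \right)} = - \frac{N + N}{4} = - \frac{2 N}{4} = - \frac{N}{2}$)
$Y{\left(V,h \right)} = - 5 h$ ($Y{\left(V,h \right)} = \left(-2 - 3\right) h = - 5 h$)
$\left(Y{\left(-7,\frac{1}{8 - 10} \right)} + Z{\left(3 - 6,2 \right)}\right)^{2} = \left(- \frac{5}{8 - 10} + 2\right)^{2} = \left(- \frac{5}{-2} + 2\right)^{2} = \left(\left(-5\right) \left(- \frac{1}{2}\right) + 2\right)^{2} = \left(\frac{5}{2} + 2\right)^{2} = \left(\frac{9}{2}\right)^{2} = \frac{81}{4}$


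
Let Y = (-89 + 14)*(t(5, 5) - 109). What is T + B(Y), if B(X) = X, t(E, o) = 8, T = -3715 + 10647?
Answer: 14507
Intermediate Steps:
T = 6932
Y = 7575 (Y = (-89 + 14)*(8 - 109) = -75*(-101) = 7575)
T + B(Y) = 6932 + 7575 = 14507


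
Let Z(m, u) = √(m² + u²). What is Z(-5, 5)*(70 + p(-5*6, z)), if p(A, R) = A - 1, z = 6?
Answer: 195*√2 ≈ 275.77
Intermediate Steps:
p(A, R) = -1 + A
Z(-5, 5)*(70 + p(-5*6, z)) = √((-5)² + 5²)*(70 + (-1 - 5*6)) = √(25 + 25)*(70 + (-1 - 30)) = √50*(70 - 31) = (5*√2)*39 = 195*√2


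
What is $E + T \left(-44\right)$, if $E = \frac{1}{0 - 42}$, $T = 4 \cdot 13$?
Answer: $- \frac{96097}{42} \approx -2288.0$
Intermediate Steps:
$T = 52$
$E = - \frac{1}{42}$ ($E = \frac{1}{-42} = - \frac{1}{42} \approx -0.02381$)
$E + T \left(-44\right) = - \frac{1}{42} + 52 \left(-44\right) = - \frac{1}{42} - 2288 = - \frac{96097}{42}$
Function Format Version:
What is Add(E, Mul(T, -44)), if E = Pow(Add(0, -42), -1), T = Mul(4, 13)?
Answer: Rational(-96097, 42) ≈ -2288.0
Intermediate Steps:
T = 52
E = Rational(-1, 42) (E = Pow(-42, -1) = Rational(-1, 42) ≈ -0.023810)
Add(E, Mul(T, -44)) = Add(Rational(-1, 42), Mul(52, -44)) = Add(Rational(-1, 42), -2288) = Rational(-96097, 42)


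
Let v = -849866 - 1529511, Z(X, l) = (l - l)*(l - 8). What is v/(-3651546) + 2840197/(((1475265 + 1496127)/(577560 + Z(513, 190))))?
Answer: 124790528302521073/226045303584 ≈ 5.5206e+5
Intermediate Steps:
Z(X, l) = 0 (Z(X, l) = 0*(-8 + l) = 0)
v = -2379377
v/(-3651546) + 2840197/(((1475265 + 1496127)/(577560 + Z(513, 190)))) = -2379377/(-3651546) + 2840197/(((1475265 + 1496127)/(577560 + 0))) = -2379377*(-1/3651546) + 2840197/((2971392/577560)) = 2379377/3651546 + 2840197/((2971392*(1/577560))) = 2379377/3651546 + 2840197/(123808/24065) = 2379377/3651546 + 2840197*(24065/123808) = 2379377/3651546 + 68349340805/123808 = 124790528302521073/226045303584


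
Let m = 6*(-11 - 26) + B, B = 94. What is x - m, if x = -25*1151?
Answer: -28647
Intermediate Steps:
x = -28775
m = -128 (m = 6*(-11 - 26) + 94 = 6*(-37) + 94 = -222 + 94 = -128)
x - m = -28775 - 1*(-128) = -28775 + 128 = -28647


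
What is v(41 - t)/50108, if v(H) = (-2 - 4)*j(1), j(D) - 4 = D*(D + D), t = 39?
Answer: -9/12527 ≈ -0.00071845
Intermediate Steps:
j(D) = 4 + 2*D² (j(D) = 4 + D*(D + D) = 4 + D*(2*D) = 4 + 2*D²)
v(H) = -36 (v(H) = (-2 - 4)*(4 + 2*1²) = -6*(4 + 2*1) = -6*(4 + 2) = -6*6 = -36)
v(41 - t)/50108 = -36/50108 = -36*1/50108 = -9/12527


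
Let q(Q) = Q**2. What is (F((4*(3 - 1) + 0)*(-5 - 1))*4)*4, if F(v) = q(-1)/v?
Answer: -1/3 ≈ -0.33333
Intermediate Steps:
F(v) = 1/v (F(v) = (-1)**2/v = 1/v)
(F((4*(3 - 1) + 0)*(-5 - 1))*4)*4 = (4/((4*(3 - 1) + 0)*(-5 - 1)))*4 = (4/((4*2 + 0)*(-6)))*4 = (4/((8 + 0)*(-6)))*4 = (4/(8*(-6)))*4 = (4/(-48))*4 = -1/48*4*4 = -1/12*4 = -1/3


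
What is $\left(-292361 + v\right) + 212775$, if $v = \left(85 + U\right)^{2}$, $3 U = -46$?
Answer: $- \frac{672593}{9} \approx -74733.0$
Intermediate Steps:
$U = - \frac{46}{3}$ ($U = \frac{1}{3} \left(-46\right) = - \frac{46}{3} \approx -15.333$)
$v = \frac{43681}{9}$ ($v = \left(85 - \frac{46}{3}\right)^{2} = \left(\frac{209}{3}\right)^{2} = \frac{43681}{9} \approx 4853.4$)
$\left(-292361 + v\right) + 212775 = \left(-292361 + \frac{43681}{9}\right) + 212775 = - \frac{2587568}{9} + 212775 = - \frac{672593}{9}$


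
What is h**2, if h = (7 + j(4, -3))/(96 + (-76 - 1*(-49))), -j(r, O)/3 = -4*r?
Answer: 3025/4761 ≈ 0.63537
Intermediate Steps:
j(r, O) = 12*r (j(r, O) = -(-12)*r = 12*r)
h = 55/69 (h = (7 + 12*4)/(96 + (-76 - 1*(-49))) = (7 + 48)/(96 + (-76 + 49)) = 55/(96 - 27) = 55/69 ≈ 0.79710)
h**2 = (55/69)**2 = 3025/4761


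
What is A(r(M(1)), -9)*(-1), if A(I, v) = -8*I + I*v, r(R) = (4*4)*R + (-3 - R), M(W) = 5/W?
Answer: 1224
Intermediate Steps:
r(R) = -3 + 15*R (r(R) = 16*R + (-3 - R) = -3 + 15*R)
A(r(M(1)), -9)*(-1) = ((-3 + 15*(5/1))*(-8 - 9))*(-1) = ((-3 + 15*(5*1))*(-17))*(-1) = ((-3 + 15*5)*(-17))*(-1) = ((-3 + 75)*(-17))*(-1) = (72*(-17))*(-1) = -1224*(-1) = 1224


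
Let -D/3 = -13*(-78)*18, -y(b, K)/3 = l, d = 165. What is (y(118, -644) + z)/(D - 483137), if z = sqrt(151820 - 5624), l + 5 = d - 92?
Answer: 204/537893 - 6*sqrt(4061)/537893 ≈ -0.00033158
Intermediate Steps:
l = 68 (l = -5 + (165 - 92) = -5 + 73 = 68)
y(b, K) = -204 (y(b, K) = -3*68 = -204)
z = 6*sqrt(4061) (z = sqrt(146196) = 6*sqrt(4061) ≈ 382.36)
D = -54756 (D = -3*(-13*(-78))*18 = -3042*18 = -3*18252 = -54756)
(y(118, -644) + z)/(D - 483137) = (-204 + 6*sqrt(4061))/(-54756 - 483137) = (-204 + 6*sqrt(4061))/(-537893) = (-204 + 6*sqrt(4061))*(-1/537893) = 204/537893 - 6*sqrt(4061)/537893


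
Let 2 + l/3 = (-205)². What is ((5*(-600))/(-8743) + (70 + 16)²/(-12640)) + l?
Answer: 3483012517913/27627880 ≈ 1.2607e+5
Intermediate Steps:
l = 126069 (l = -6 + 3*(-205)² = -6 + 3*42025 = -6 + 126075 = 126069)
((5*(-600))/(-8743) + (70 + 16)²/(-12640)) + l = ((5*(-600))/(-8743) + (70 + 16)²/(-12640)) + 126069 = (-3000*(-1/8743) + 86²*(-1/12640)) + 126069 = (3000/8743 + 7396*(-1/12640)) + 126069 = (3000/8743 - 1849/3160) + 126069 = -6685807/27627880 + 126069 = 3483012517913/27627880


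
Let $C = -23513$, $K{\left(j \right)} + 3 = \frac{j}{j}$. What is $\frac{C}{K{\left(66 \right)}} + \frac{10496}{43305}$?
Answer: $\frac{1018251457}{86610} \approx 11757.0$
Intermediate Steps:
$K{\left(j \right)} = -2$ ($K{\left(j \right)} = -3 + \frac{j}{j} = -3 + 1 = -2$)
$\frac{C}{K{\left(66 \right)}} + \frac{10496}{43305} = - \frac{23513}{-2} + \frac{10496}{43305} = \left(-23513\right) \left(- \frac{1}{2}\right) + 10496 \cdot \frac{1}{43305} = \frac{23513}{2} + \frac{10496}{43305} = \frac{1018251457}{86610}$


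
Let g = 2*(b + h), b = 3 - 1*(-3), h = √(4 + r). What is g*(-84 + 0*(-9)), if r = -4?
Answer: -1008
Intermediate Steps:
h = 0 (h = √(4 - 4) = √0 = 0)
b = 6 (b = 3 + 3 = 6)
g = 12 (g = 2*(6 + 0) = 2*6 = 12)
g*(-84 + 0*(-9)) = 12*(-84 + 0*(-9)) = 12*(-84 + 0) = 12*(-84) = -1008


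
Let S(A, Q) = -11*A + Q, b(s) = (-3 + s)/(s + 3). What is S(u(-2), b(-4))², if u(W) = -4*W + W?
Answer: 3481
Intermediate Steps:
u(W) = -3*W
b(s) = (-3 + s)/(3 + s)
S(A, Q) = Q - 11*A
S(u(-2), b(-4))² = ((-3 - 4)/(3 - 4) - (-33)*(-2))² = (-7/(-1) - 11*6)² = (-1*(-7) - 66)² = (7 - 66)² = (-59)² = 3481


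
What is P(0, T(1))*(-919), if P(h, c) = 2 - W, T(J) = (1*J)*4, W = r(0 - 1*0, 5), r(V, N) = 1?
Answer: -919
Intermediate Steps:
W = 1
T(J) = 4*J (T(J) = J*4 = 4*J)
P(h, c) = 1 (P(h, c) = 2 - 1*1 = 2 - 1 = 1)
P(0, T(1))*(-919) = 1*(-919) = -919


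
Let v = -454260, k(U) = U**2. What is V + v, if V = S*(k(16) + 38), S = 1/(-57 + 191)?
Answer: -30435273/67 ≈ -4.5426e+5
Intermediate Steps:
S = 1/134 ≈ 0.0074627
V = 147/67 (V = (16**2 + 38)/134 = (256 + 38)/134 = (1/134)*294 = 147/67 ≈ 2.1940)
V + v = 147/67 - 454260 = -30435273/67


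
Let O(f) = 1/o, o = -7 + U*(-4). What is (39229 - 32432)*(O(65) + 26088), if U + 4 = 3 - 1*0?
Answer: 531953611/3 ≈ 1.7732e+8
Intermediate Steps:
U = -1 (U = -4 + (3 - 1*0) = -4 + (3 + 0) = -4 + 3 = -1)
o = -3 (o = -7 - 1*(-4) = -7 + 4 = -3)
O(f) = -1/3 (O(f) = 1/(-3) = -1/3)
(39229 - 32432)*(O(65) + 26088) = (39229 - 32432)*(-1/3 + 26088) = 6797*(78263/3) = 531953611/3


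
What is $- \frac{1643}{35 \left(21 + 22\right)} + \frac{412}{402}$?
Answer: $- \frac{20213}{302505} \approx -0.066819$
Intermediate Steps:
$- \frac{1643}{35 \left(21 + 22\right)} + \frac{412}{402} = - \frac{1643}{35 \cdot 43} + 412 \cdot \frac{1}{402} = - \frac{1643}{1505} + \frac{206}{201} = - \frac{20213}{302505}$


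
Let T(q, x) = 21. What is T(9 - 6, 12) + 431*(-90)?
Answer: -38769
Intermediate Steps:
T(9 - 6, 12) + 431*(-90) = 21 + 431*(-90) = 21 - 38790 = -38769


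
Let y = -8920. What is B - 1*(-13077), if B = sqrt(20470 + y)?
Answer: 13077 + 5*sqrt(462) ≈ 13184.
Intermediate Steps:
B = 5*sqrt(462) (B = sqrt(20470 - 8920) = sqrt(11550) = 5*sqrt(462) ≈ 107.47)
B - 1*(-13077) = 5*sqrt(462) - 1*(-13077) = 5*sqrt(462) + 13077 = 13077 + 5*sqrt(462)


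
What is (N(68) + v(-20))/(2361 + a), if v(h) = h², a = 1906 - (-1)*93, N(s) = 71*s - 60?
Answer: 646/545 ≈ 1.1853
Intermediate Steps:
N(s) = -60 + 71*s
a = 1999 (a = 1906 - 1*(-93) = 1906 + 93 = 1999)
(N(68) + v(-20))/(2361 + a) = ((-60 + 71*68) + (-20)²)/(2361 + 1999) = ((-60 + 4828) + 400)/4360 = (4768 + 400)*(1/4360) = 5168*(1/4360) = 646/545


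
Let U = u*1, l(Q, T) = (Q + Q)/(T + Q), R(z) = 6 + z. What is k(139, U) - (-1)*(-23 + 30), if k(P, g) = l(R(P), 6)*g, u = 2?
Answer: 1637/151 ≈ 10.841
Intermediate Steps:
l(Q, T) = 2*Q/(Q + T) (l(Q, T) = (2*Q)/(Q + T) = 2*Q/(Q + T))
U = 2 (U = 2*1 = 2)
k(P, g) = 2*g*(6 + P)/(12 + P) (k(P, g) = (2*(6 + P)/((6 + P) + 6))*g = (2*(6 + P)/(12 + P))*g = 2*g*(6 + P)/(12 + P))
k(139, U) - (-1)*(-23 + 30) = 2*2*(6 + 139)/(12 + 139) - (-1)*(-23 + 30) = 2*2*145/151 - (-1)*7 = 2*2*(1/151)*145 - 1*(-7) = 580/151 + 7 = 1637/151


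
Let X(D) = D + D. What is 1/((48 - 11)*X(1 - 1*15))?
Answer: -1/1036 ≈ -0.00096525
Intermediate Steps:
X(D) = 2*D
1/((48 - 11)*X(1 - 1*15)) = 1/((48 - 11)*(2*(1 - 1*15))) = 1/(37*(2*(1 - 15))) = 1/(37*(2*(-14))) = 1/(37*(-28)) = 1/(-1036) = -1/1036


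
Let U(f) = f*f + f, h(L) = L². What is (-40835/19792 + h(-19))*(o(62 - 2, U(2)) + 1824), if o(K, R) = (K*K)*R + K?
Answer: 41708036067/4948 ≈ 8.4293e+6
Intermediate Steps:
U(f) = f + f² (U(f) = f² + f = f + f²)
o(K, R) = K + R*K² (o(K, R) = K²*R + K = R*K² + K = K + R*K²)
(-40835/19792 + h(-19))*(o(62 - 2, U(2)) + 1824) = (-40835/19792 + (-19)²)*((62 - 2)*(1 + (62 - 2)*(2*(1 + 2))) + 1824) = (-40835*1/19792 + 361)*(60*(1 + 60*(2*3)) + 1824) = (-40835/19792 + 361)*(60*(1 + 60*6) + 1824) = 7104077*(60*(1 + 360) + 1824)/19792 = 7104077*(60*361 + 1824)/19792 = 7104077*(21660 + 1824)/19792 = (7104077/19792)*23484 = 41708036067/4948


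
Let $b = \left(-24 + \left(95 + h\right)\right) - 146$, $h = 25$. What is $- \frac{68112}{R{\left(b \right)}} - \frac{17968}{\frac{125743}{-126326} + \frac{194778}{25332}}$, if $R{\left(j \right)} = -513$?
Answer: $- \frac{64903073123752}{25436492193} \approx -2551.6$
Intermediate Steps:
$b = -50$ ($b = \left(-24 + \left(95 + 25\right)\right) - 146 = \left(-24 + 120\right) - 146 = 96 - 146 = -50$)
$- \frac{68112}{R{\left(b \right)}} - \frac{17968}{\frac{125743}{-126326} + \frac{194778}{25332}} = - \frac{68112}{-513} - \frac{17968}{\frac{125743}{-126326} + \frac{194778}{25332}} = \left(-68112\right) \left(- \frac{1}{513}\right) - \frac{17968}{125743 \left(- \frac{1}{126326}\right) + 194778 \cdot \frac{1}{25332}} = \frac{7568}{57} - \frac{17968}{- \frac{125743}{126326} + \frac{32463}{4222}} = \frac{7568}{57} - \frac{17968}{\frac{892508498}{133337093}} = \frac{7568}{57} - \frac{1197900443512}{446254249} = - \frac{64903073123752}{25436492193}$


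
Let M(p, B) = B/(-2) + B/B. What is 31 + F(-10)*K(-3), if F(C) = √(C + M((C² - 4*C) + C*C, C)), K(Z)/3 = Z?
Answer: 31 - 18*I ≈ 31.0 - 18.0*I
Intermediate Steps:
K(Z) = 3*Z
M(p, B) = 1 - B/2 (M(p, B) = B*(-½) + 1 = -B/2 + 1 = 1 - B/2)
F(C) = √(1 + C/2) (F(C) = √(C + (1 - C/2)) = √(1 + C/2))
31 + F(-10)*K(-3) = 31 + (√(4 + 2*(-10))/2)*(3*(-3)) = 31 + (√(4 - 20)/2)*(-9) = 31 + (√(-16)/2)*(-9) = 31 + ((4*I)/2)*(-9) = 31 + (2*I)*(-9) = 31 - 18*I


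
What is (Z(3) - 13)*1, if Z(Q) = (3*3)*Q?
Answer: 14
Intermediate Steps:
Z(Q) = 9*Q
(Z(3) - 13)*1 = (9*3 - 13)*1 = (27 - 13)*1 = 14*1 = 14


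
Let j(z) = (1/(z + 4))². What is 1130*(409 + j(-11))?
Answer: 22647460/49 ≈ 4.6219e+5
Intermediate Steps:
j(z) = (4 + z)⁻² (j(z) = (1/(4 + z))² = (4 + z)⁻²)
1130*(409 + j(-11)) = 1130*(409 + (4 - 11)⁻²) = 1130*(409 + (-7)⁻²) = 1130*(409 + 1/49) = 1130*(20042/49) = 22647460/49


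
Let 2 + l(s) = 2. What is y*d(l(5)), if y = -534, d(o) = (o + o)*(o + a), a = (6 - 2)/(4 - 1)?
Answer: 0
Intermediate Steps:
a = 4/3 ≈ 1.3333
l(s) = 0 (l(s) = -2 + 2 = 0)
d(o) = 2*o*(4/3 + o) (d(o) = (o + o)*(o + 4/3) = (2*o)*(4/3 + o) = 2*o*(4/3 + o))
y*d(l(5)) = -356*0*(4 + 3*0) = -356*0*(4 + 0) = -356*0*4 = -534*0 = 0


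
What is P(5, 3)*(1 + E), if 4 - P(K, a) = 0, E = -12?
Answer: -44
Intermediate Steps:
P(K, a) = 4 (P(K, a) = 4 - 1*0 = 4 + 0 = 4)
P(5, 3)*(1 + E) = 4*(1 - 12) = 4*(-11) = -44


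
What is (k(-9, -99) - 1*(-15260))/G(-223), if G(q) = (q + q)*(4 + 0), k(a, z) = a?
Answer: -15251/1784 ≈ -8.5488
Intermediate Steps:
G(q) = 8*q (G(q) = (2*q)*4 = 8*q)
(k(-9, -99) - 1*(-15260))/G(-223) = (-9 - 1*(-15260))/((8*(-223))) = (-9 + 15260)/(-1784) = 15251*(-1/1784) = -15251/1784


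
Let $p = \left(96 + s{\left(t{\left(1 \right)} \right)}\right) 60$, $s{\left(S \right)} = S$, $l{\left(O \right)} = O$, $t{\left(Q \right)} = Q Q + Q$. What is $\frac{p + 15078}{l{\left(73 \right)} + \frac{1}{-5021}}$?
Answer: $\frac{52615059}{183266} \approx 287.1$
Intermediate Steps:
$t{\left(Q \right)} = Q + Q^{2}$ ($t{\left(Q \right)} = Q^{2} + Q = Q + Q^{2}$)
$p = 5880$ ($p = \left(96 + 1 \left(1 + 1\right)\right) 60 = \left(96 + 1 \cdot 2\right) 60 = \left(96 + 2\right) 60 = 98 \cdot 60 = 5880$)
$\frac{p + 15078}{l{\left(73 \right)} + \frac{1}{-5021}} = \frac{5880 + 15078}{73 + \frac{1}{-5021}} = \frac{20958}{73 - \frac{1}{5021}} = \frac{20958}{\frac{366532}{5021}} = 20958 \cdot \frac{5021}{366532} = \frac{52615059}{183266}$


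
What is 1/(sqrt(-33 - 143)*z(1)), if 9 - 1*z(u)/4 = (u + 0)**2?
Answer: -I*sqrt(11)/1408 ≈ -0.0023556*I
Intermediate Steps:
z(u) = 36 - 4*u**2 (z(u) = 36 - 4*(u + 0)**2 = 36 - 4*u**2)
1/(sqrt(-33 - 143)*z(1)) = 1/(sqrt(-33 - 143)*(36 - 4*1**2)) = 1/(sqrt(-176)*(36 - 4*1)) = 1/((4*I*sqrt(11))*(36 - 4)) = 1/((4*I*sqrt(11))*32) = 1/(128*I*sqrt(11)) = -I*sqrt(11)/1408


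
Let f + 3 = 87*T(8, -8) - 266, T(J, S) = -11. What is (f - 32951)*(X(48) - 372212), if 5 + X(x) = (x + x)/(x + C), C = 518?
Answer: 3600115055251/283 ≈ 1.2721e+10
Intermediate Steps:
X(x) = -5 + 2*x/(518 + x) (X(x) = -5 + (x + x)/(x + 518) = -5 + (2*x)/(518 + x) = -5 + 2*x/(518 + x))
f = -1226 (f = -3 + (87*(-11) - 266) = -3 + (-957 - 266) = -3 - 1223 = -1226)
(f - 32951)*(X(48) - 372212) = (-1226 - 32951)*((-2590 - 3*48)/(518 + 48) - 372212) = -34177*((-2590 - 144)/566 - 372212) = -34177*((1/566)*(-2734) - 372212) = -34177*(-1367/283 - 372212) = -34177*(-105337363/283) = 3600115055251/283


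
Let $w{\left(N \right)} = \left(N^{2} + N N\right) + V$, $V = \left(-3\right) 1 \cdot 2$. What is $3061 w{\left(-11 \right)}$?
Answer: $722396$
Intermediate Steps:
$V = -6$ ($V = \left(-3\right) 2 = -6$)
$w{\left(N \right)} = -6 + 2 N^{2}$ ($w{\left(N \right)} = \left(N^{2} + N N\right) - 6 = \left(N^{2} + N^{2}\right) - 6 = 2 N^{2} - 6 = -6 + 2 N^{2}$)
$3061 w{\left(-11 \right)} = 3061 \left(-6 + 2 \left(-11\right)^{2}\right) = 3061 \left(-6 + 2 \cdot 121\right) = 3061 \left(-6 + 242\right) = 3061 \cdot 236 = 722396$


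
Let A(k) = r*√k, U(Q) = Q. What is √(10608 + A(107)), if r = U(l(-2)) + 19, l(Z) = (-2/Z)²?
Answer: 2*√(2652 + 5*√107) ≈ 103.99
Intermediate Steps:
l(Z) = 4/Z²
r = 20 (r = 4/(-2)² + 19 = 4*(¼) + 19 = 1 + 19 = 20)
A(k) = 20*√k
√(10608 + A(107)) = √(10608 + 20*√107)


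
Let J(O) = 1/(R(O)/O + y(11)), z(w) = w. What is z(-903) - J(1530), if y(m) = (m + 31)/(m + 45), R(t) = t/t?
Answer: -2077251/2297 ≈ -904.33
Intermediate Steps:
R(t) = 1
y(m) = (31 + m)/(45 + m)
J(O) = 1/(¾ + 1/O) (J(O) = 1/(1/O + (31 + 11)/(45 + 11)) = 1/(1/O + 42/56) = 1/(1/O + (1/56)*42) = 1/(1/O + ¾) = 1/(¾ + 1/O))
z(-903) - J(1530) = -903 - 4*1530/(4 + 3*1530) = -903 - 4*1530/(4 + 4590) = -903 - 4*1530/4594 = -903 - 1*3060/2297 = -903 - 3060/2297 = -2077251/2297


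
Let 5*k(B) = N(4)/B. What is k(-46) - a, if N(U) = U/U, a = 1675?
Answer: -385251/230 ≈ -1675.0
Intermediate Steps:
N(U) = 1
k(B) = 1/(5*B) (k(B) = (1/B)/5 = 1/(5*B))
k(-46) - a = (1/5)/(-46) - 1*1675 = (1/5)*(-1/46) - 1675 = -1/230 - 1675 = -385251/230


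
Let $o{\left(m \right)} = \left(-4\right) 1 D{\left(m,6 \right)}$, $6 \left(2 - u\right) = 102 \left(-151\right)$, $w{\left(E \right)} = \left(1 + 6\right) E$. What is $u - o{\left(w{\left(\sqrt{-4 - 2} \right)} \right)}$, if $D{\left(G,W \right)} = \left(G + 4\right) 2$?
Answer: $2601 + 56 i \sqrt{6} \approx 2601.0 + 137.17 i$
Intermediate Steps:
$D{\left(G,W \right)} = 8 + 2 G$ ($D{\left(G,W \right)} = \left(4 + G\right) 2 = 8 + 2 G$)
$w{\left(E \right)} = 7 E$
$u = 2569$ ($u = 2 - \frac{102 \left(-151\right)}{6} = 2 - -2567 = 2 + 2567 = 2569$)
$o{\left(m \right)} = -32 - 8 m$ ($o{\left(m \right)} = \left(-4\right) 1 \left(8 + 2 m\right) = - 4 \left(8 + 2 m\right) = -32 - 8 m$)
$u - o{\left(w{\left(\sqrt{-4 - 2} \right)} \right)} = 2569 - \left(-32 - 8 \cdot 7 \sqrt{-4 - 2}\right) = 2569 - \left(-32 - 8 \cdot 7 \sqrt{-6}\right) = 2569 - \left(-32 - 8 \cdot 7 i \sqrt{6}\right) = 2569 - \left(-32 - 56 i \sqrt{6}\right) = 2569 + \left(32 + 56 i \sqrt{6}\right) = 2601 + 56 i \sqrt{6}$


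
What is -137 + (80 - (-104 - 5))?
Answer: 52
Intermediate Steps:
-137 + (80 - (-104 - 5)) = -137 + (80 - 1*(-109)) = -137 + (80 + 109) = -137 + 189 = 52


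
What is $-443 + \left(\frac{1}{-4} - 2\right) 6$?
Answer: $- \frac{913}{2} \approx -456.5$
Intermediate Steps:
$-443 + \left(\frac{1}{-4} - 2\right) 6 = -443 + \left(- \frac{1}{4} - 2\right) 6 = -443 - \frac{27}{2} = - \frac{913}{2}$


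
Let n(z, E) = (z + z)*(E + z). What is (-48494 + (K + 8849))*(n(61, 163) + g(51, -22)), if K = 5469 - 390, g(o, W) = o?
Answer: -946382514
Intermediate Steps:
K = 5079
n(z, E) = 2*z*(E + z) (n(z, E) = (2*z)*(E + z) = 2*z*(E + z))
(-48494 + (K + 8849))*(n(61, 163) + g(51, -22)) = (-48494 + (5079 + 8849))*(2*61*(163 + 61) + 51) = (-48494 + 13928)*(2*61*224 + 51) = -34566*(27328 + 51) = -34566*27379 = -946382514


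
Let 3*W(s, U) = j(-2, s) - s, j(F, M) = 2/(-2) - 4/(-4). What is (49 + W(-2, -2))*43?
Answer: 6407/3 ≈ 2135.7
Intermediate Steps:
j(F, M) = 0 (j(F, M) = 2*(-½) - 4*(-¼) = -1 + 1 = 0)
W(s, U) = -s/3 (W(s, U) = (0 - s)/3 = (-s)/3 = -s/3)
(49 + W(-2, -2))*43 = (49 - ⅓*(-2))*43 = (49 + ⅔)*43 = (149/3)*43 = 6407/3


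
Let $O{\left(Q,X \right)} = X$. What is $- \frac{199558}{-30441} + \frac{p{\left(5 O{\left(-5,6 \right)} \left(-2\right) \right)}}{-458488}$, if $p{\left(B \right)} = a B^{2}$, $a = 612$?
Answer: $\frac{3053417138}{1744604151} \approx 1.7502$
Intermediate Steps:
$p{\left(B \right)} = 612 B^{2}$
$- \frac{199558}{-30441} + \frac{p{\left(5 O{\left(-5,6 \right)} \left(-2\right) \right)}}{-458488} = - \frac{199558}{-30441} + \frac{612 \left(5 \cdot 6 \left(-2\right)\right)^{2}}{-458488} = \left(-199558\right) \left(- \frac{1}{30441}\right) + 612 \left(30 \left(-2\right)\right)^{2} \left(- \frac{1}{458488}\right) = \frac{199558}{30441} + 612 \left(-60\right)^{2} \left(- \frac{1}{458488}\right) = \frac{199558}{30441} + 612 \cdot 3600 \left(- \frac{1}{458488}\right) = \frac{199558}{30441} + 2203200 \left(- \frac{1}{458488}\right) = \frac{199558}{30441} - \frac{275400}{57311} = \frac{3053417138}{1744604151}$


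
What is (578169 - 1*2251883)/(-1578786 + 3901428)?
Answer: -119551/165903 ≈ -0.72061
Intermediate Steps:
(578169 - 1*2251883)/(-1578786 + 3901428) = (578169 - 2251883)/2322642 = -1673714*1/2322642 = -119551/165903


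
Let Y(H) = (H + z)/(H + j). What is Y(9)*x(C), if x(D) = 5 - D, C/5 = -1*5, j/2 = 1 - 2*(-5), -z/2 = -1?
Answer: 330/31 ≈ 10.645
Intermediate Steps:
z = 2 (z = -2*(-1) = 2)
j = 22 (j = 2*(1 - 2*(-5)) = 2*(1 + 10) = 2*11 = 22)
Y(H) = (2 + H)/(22 + H) (Y(H) = (H + 2)/(H + 22) = (2 + H)/(22 + H))
C = -25 (C = 5*(-1*5) = 5*(-5) = -25)
Y(9)*x(C) = ((2 + 9)/(22 + 9))*(5 - 1*(-25)) = (11/31)*(5 + 25) = ((1/31)*11)*30 = (11/31)*30 = 330/31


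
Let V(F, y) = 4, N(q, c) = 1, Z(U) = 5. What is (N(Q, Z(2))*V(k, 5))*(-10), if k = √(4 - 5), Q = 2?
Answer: -40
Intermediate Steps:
k = I (k = √(-1) = I ≈ 1.0*I)
(N(Q, Z(2))*V(k, 5))*(-10) = (1*4)*(-10) = 4*(-10) = -40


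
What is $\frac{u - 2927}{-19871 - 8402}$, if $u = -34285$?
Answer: $\frac{5316}{4039} \approx 1.3162$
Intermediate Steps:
$\frac{u - 2927}{-19871 - 8402} = \frac{-34285 - 2927}{-19871 - 8402} = - \frac{37212}{-28273} = \left(-37212\right) \left(- \frac{1}{28273}\right) = \frac{5316}{4039}$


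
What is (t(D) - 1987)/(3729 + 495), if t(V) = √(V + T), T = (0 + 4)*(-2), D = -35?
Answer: -1987/4224 + I*√43/4224 ≈ -0.47041 + 0.0015524*I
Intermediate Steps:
T = -8 (T = 4*(-2) = -8)
t(V) = √(-8 + V) (t(V) = √(V - 8) = √(-8 + V))
(t(D) - 1987)/(3729 + 495) = (√(-8 - 35) - 1987)/(3729 + 495) = (√(-43) - 1987)/4224 = (I*√43 - 1987)*(1/4224) = (-1987 + I*√43)*(1/4224) = -1987/4224 + I*√43/4224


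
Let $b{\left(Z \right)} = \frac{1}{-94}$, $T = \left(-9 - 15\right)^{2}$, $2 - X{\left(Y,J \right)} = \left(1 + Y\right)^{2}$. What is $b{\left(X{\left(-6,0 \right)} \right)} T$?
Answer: $- \frac{288}{47} \approx -6.1277$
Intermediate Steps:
$X{\left(Y,J \right)} = 2 - \left(1 + Y\right)^{2}$
$T = 576$ ($T = \left(-24\right)^{2} = 576$)
$b{\left(Z \right)} = - \frac{1}{94}$
$b{\left(X{\left(-6,0 \right)} \right)} T = \left(- \frac{1}{94}\right) 576 = - \frac{288}{47}$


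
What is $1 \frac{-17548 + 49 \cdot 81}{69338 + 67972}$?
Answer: $- \frac{13579}{137310} \approx -0.098893$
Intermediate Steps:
$1 \frac{-17548 + 49 \cdot 81}{69338 + 67972} = 1 \frac{-17548 + 3969}{137310} = 1 \left(\left(-13579\right) \frac{1}{137310}\right) = 1 \left(- \frac{13579}{137310}\right) = - \frac{13579}{137310}$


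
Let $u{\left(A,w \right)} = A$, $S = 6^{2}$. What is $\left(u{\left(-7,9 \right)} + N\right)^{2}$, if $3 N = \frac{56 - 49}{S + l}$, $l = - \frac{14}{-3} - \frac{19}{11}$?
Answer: $\frac{79530724}{1651225} \approx 48.165$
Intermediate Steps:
$S = 36$
$l = \frac{97}{33}$ ($l = \left(-14\right) \left(- \frac{1}{3}\right) - \frac{19}{11} = \frac{14}{3} - \frac{19}{11} = \frac{97}{33} \approx 2.9394$)
$N = \frac{77}{1285}$ ($N = \frac{\left(56 - 49\right) \frac{1}{36 + \frac{97}{33}}}{3} = \frac{7 \frac{1}{\frac{1285}{33}}}{3} = \frac{7 \cdot \frac{33}{1285}}{3} = \frac{1}{3} \cdot \frac{231}{1285} = \frac{77}{1285} \approx 0.059922$)
$\left(u{\left(-7,9 \right)} + N\right)^{2} = \left(-7 + \frac{77}{1285}\right)^{2} = \left(- \frac{8918}{1285}\right)^{2} = \frac{79530724}{1651225}$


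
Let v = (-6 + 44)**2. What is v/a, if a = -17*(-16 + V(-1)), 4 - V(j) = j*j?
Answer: 1444/221 ≈ 6.5339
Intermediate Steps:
V(j) = 4 - j**2 (V(j) = 4 - j*j = 4 - j**2)
a = 221 (a = -17*(-16 + (4 - 1*(-1)**2)) = -17*(-16 + (4 - 1*1)) = -17*(-16 + (4 - 1)) = -17*(-16 + 3) = -17*(-13) = 221)
v = 1444 (v = 38**2 = 1444)
v/a = 1444/221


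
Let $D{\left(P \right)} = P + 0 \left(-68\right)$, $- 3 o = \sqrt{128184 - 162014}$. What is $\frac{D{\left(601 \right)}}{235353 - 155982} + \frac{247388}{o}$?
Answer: $\frac{601}{79371} + \frac{371082 i \sqrt{33830}}{16915} \approx 0.007572 + 4035.1 i$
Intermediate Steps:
$o = - \frac{i \sqrt{33830}}{3}$ ($o = - \frac{\sqrt{128184 - 162014}}{3} = - \frac{\sqrt{-33830}}{3} = - \frac{i \sqrt{33830}}{3} \approx - 61.31 i$)
$D{\left(P \right)} = P$ ($D{\left(P \right)} = P + 0 = P$)
$\frac{D{\left(601 \right)}}{235353 - 155982} + \frac{247388}{o} = \frac{601}{235353 - 155982} + \frac{247388}{\left(- \frac{1}{3}\right) i \sqrt{33830}} = \frac{601}{235353 - 155982} + 247388 \frac{3 i \sqrt{33830}}{33830} = \frac{601}{79371} + \frac{371082 i \sqrt{33830}}{16915}$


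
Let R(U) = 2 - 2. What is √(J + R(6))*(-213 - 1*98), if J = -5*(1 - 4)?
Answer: -311*√15 ≈ -1204.5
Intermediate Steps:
R(U) = 0
J = 15 (J = -5*(-3) = 15)
√(J + R(6))*(-213 - 1*98) = √(15 + 0)*(-213 - 1*98) = √15*(-213 - 98) = √15*(-311) = -311*√15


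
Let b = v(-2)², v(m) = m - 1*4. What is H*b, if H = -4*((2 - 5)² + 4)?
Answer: -1872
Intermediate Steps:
v(m) = -4 + m (v(m) = m - 4 = -4 + m)
H = -52 (H = -4*((-3)² + 4) = -4*(9 + 4) = -4*13 = -52)
b = 36 (b = (-4 - 2)² = (-6)² = 36)
H*b = -52*36 = -1872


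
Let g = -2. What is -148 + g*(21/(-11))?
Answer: -1586/11 ≈ -144.18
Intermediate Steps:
-148 + g*(21/(-11)) = -148 - 42/(-11) = -148 - 42*(-1)/11 = -148 - 2*(-21/11) = -148 + 42/11 = -1586/11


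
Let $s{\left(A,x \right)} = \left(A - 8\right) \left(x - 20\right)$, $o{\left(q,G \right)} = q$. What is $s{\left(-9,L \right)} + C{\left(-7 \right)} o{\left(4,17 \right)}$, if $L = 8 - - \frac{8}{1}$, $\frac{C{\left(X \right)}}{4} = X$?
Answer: $-44$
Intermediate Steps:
$C{\left(X \right)} = 4 X$
$L = 16$ ($L = 8 - \left(-8\right) 1 = 8 - -8 = 8 + 8 = 16$)
$s{\left(A,x \right)} = \left(-20 + x\right) \left(-8 + A\right)$ ($s{\left(A,x \right)} = \left(-8 + A\right) \left(-20 + x\right) = \left(-20 + x\right) \left(-8 + A\right)$)
$s{\left(-9,L \right)} + C{\left(-7 \right)} o{\left(4,17 \right)} = \left(160 - -180 - 128 - 144\right) + 4 \left(-7\right) 4 = \left(160 + 180 - 128 - 144\right) - 112 = 68 - 112 = -44$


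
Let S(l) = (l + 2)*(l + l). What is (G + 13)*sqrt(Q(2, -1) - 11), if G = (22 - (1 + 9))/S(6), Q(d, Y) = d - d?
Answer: 105*I*sqrt(11)/8 ≈ 43.531*I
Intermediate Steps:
Q(d, Y) = 0
S(l) = 2*l*(2 + l) (S(l) = (2 + l)*(2*l) = 2*l*(2 + l))
G = 1/8 (G = (22 - (1 + 9))/((2*6*(2 + 6))) = (22 - 1*10)/((2*6*8)) = (22 - 10)/96 = 12*(1/96) = 1/8 ≈ 0.12500)
(G + 13)*sqrt(Q(2, -1) - 11) = (1/8 + 13)*sqrt(0 - 11) = 105*sqrt(-11)/8 = 105*(I*sqrt(11))/8 = 105*I*sqrt(11)/8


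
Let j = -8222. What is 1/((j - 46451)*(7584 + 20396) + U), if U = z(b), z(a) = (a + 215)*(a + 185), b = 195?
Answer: -1/1529594740 ≈ -6.5377e-10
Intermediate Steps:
z(a) = (185 + a)*(215 + a) (z(a) = (215 + a)*(185 + a) = (185 + a)*(215 + a))
U = 155800 (U = 39775 + 195² + 400*195 = 39775 + 38025 + 78000 = 155800)
1/((j - 46451)*(7584 + 20396) + U) = 1/((-8222 - 46451)*(7584 + 20396) + 155800) = 1/(-54673*27980 + 155800) = 1/(-1529750540 + 155800) = 1/(-1529594740) = -1/1529594740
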